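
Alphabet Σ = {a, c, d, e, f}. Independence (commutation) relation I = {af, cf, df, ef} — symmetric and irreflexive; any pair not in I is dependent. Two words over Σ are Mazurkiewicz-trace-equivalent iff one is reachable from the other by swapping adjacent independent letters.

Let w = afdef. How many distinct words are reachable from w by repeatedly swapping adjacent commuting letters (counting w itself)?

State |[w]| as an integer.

10

#0=a has no predecessor
#1=f has no predecessor
#2=d depends on [0:a]
#3=e depends on [2:d]
#4=f depends on [1:f]
sources: [0:a, 1:f]
N(rest) = Σ N(rest − s) over sources s of rest; N(one piece) = 1:
  size 1 → [3]=1  [4]=1
  size 2 → [1,4]=1  [2,3]=1  [3,4]=2
  size 3 → [0,2,3]=1  [1,3,4]=3  [2,3,4]=3
  first=0(a) contributes 6
  first=1(f) contributes 4
|[w]| = 10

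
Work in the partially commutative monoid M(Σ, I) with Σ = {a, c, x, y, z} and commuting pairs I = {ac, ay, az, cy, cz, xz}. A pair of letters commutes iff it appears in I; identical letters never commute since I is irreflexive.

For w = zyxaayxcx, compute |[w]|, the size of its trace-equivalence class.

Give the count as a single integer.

0(z) covers ∅
1(y) covers 0:z
2(x) covers 1:y
3(a) covers 2:x
4(a) covers 3:a
5(y) covers 2:x
6(x) covers 4:a, 5:y
7(c) covers 6:x
8(x) covers 7:c
floor of heap: 0:z
completions by unplaced set U, small U first (add the entries for U minus each lowest piece of U):
  |U|=1: {8}:1
  |U|=2: {7,8}:1
  |U|=3: {6,7,8}:1
  |U|=4: {4,6,7,8}:1  {5,6,7,8}:1
  |U|=5: {3,4,6,7,8}:1  {4,5,6,7,8}:2
  |U|=6: {3,4,5,6,7,8}:3
  |U|=7: {2,3,4,5,6,7,8}:3
  start at 0(z): 3

3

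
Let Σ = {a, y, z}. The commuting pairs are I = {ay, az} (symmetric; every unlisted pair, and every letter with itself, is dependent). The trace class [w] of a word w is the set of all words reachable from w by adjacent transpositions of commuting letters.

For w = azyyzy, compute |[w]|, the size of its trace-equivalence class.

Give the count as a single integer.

0(a) covers ∅
1(z) covers ∅
2(y) covers 1:z
3(y) covers 2:y
4(z) covers 3:y
5(y) covers 4:z
floor of heap: 0:a, 1:z
completions by unplaced set U, small U first (add the entries for U minus each lowest piece of U):
  |U|=1: {0}:1  {5}:1
  |U|=2: {0,5}:2  {4,5}:1
  |U|=3: {0,4,5}:3  {3,4,5}:1
  |U|=4: {0,3,4,5}:4  {2,3,4,5}:1
  start at 0(a): 1
  start at 1(z): 5
sum over floor = 6

6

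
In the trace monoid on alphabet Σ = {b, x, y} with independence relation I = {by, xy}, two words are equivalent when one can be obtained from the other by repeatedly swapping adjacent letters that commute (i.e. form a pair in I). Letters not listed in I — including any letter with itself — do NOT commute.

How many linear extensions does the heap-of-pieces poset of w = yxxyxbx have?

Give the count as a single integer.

drop 0:y onto floor
drop 1:x onto floor
drop 2:x onto {1:x}
drop 3:y onto {0:y}
drop 4:x onto {2:x}
drop 5:b onto {4:x}
drop 6:x onto {5:b}
ground layer = {0:y, 1:x}
drop-orders for the pieces not yet dropped (sum over which currently-grounded one goes next):
  1 to go: {3} 1  {6} 1
  2 to go: {0,3} 1  {3,6} 2  {5,6} 1
  3 to go: {0,3,6} 3  {3,5,6} 3  {4,5,6} 1
  4 to go: {0,3,5,6} 6  {2,4,5,6} 1  {3,4,5,6} 4
  5 to go: {0,3,4,5,6} 10  {1,2,4,5,6} 1  {2,3,4,5,6} 5
  if 0:y drops first: 6 orders
  if 1:x drops first: 15 orders
heap linearizations: 21

21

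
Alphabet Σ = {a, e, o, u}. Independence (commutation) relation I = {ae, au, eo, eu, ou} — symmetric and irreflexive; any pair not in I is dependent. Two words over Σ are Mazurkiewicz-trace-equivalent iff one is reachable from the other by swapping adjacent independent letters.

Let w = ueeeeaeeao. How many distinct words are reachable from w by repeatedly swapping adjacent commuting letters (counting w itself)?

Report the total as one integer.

#0=u has no predecessor
#1=e has no predecessor
#2=e depends on [1:e]
#3=e depends on [2:e]
#4=e depends on [3:e]
#5=a has no predecessor
#6=e depends on [4:e]
#7=e depends on [6:e]
#8=a depends on [5:a]
#9=o depends on [8:a]
sources: [0:u, 1:e, 5:a]
N(rest) = Σ N(rest − s) over sources s of rest; N(one piece) = 1:
  size 1 → [0]=1  [7]=1  [9]=1
  size 2 → [0,7]=2  [0,9]=2  [6,7]=1  [7,9]=2  [8,9]=1
  size 3 → [0,6,7]=3  [0,7,9]=6  [0,8,9]=3  [4,6,7]=1  [5,8,9]=1  [6,7,9]=3  [7,8,9]=3
  size 4 → [0,4,6,7]=4  [0,5,8,9]=4  [0,6,7,9]=12  [0,7,8,9]=12  [3,4,6,7]=1  [4,6,7,9]=4  [5,7,8,9]=4  [6,7,8,9]=6
  size 5 → [0,3,4,6,7]=5  [0,4,6,7,9]=20  [0,5,7,8,9]=20  [0,6,7,8,9]=30  [2,3,4,6,7]=1  [3,4,6,7,9]=5  [4,6,7,8,9]=10  [5,6,7,8,9]=10
  size 6 → [0,2,3,4,6,7]=6  [0,3,4,6,7,9]=30  [0,4,6,7,8,9]=60  [0,5,6,7,8,9]=60  [1,2,3,4,6,7]=1  [2,3,4,6,7,9]=6  [3,4,6,7,8,9]=15  [4,5,6,7,8,9]=20
  size 7 → [0,1,2,3,4,6,7]=7  [0,2,3,4,6,7,9]=42  [0,3,4,6,7,8,9]=105  [0,4,5,6,7,8,9]=140  [1,2,3,4,6,7,9]=7  [2,3,4,6,7,8,9]=21  [3,4,5,6,7,8,9]=35
  size 8 → [0,1,2,3,4,6,7,9]=56  [0,2,3,4,6,7,8,9]=168  [0,3,4,5,6,7,8,9]=280  [1,2,3,4,6,7,8,9]=28  [2,3,4,5,6,7,8,9]=56
  first=0(u) contributes 84
  first=1(e) contributes 504
  first=5(a) contributes 252
|[w]| = 840

840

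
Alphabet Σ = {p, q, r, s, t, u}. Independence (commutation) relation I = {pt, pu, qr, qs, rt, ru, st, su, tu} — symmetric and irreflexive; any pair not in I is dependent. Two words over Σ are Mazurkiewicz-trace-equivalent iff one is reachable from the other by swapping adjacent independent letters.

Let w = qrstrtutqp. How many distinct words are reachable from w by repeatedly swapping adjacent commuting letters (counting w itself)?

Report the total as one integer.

336

0(q) covers ∅
1(r) covers ∅
2(s) covers 1:r
3(t) covers 0:q
4(r) covers 2:s
5(t) covers 3:t
6(u) covers 0:q
7(t) covers 5:t
8(q) covers 6:u, 7:t
9(p) covers 4:r, 8:q
floor of heap: 0:q, 1:r
completions by unplaced set U, small U first (add the entries for U minus each lowest piece of U):
  |U|=1: {9}:1
  |U|=2: {4,9}:1  {8,9}:1
  |U|=3: {2,4,9}:1  {4,8,9}:2  {6,8,9}:1  {7,8,9}:1
  |U|=4: {1,2,4,9}:1  {2,4,8,9}:3  {4,6,8,9}:3  {4,7,8,9}:3  {5,7,8,9}:1  {6,7,8,9}:2
  |U|=5: {1,2,4,8,9}:4  {2,4,6,8,9}:6  {2,4,7,8,9}:6  {3,5,7,8,9}:1  {4,5,7,8,9}:4  {4,6,7,8,9}:8  {5,6,7,8,9}:3
  |U|=6: {1,2,4,6,8,9}:10  {1,2,4,7,8,9}:10  {2,4,5,7,8,9}:10  {2,4,6,7,8,9}:20  {3,4,5,7,8,9}:5  {3,5,6,7,8,9}:4  {4,5,6,7,8,9}:15
  |U|=7: {0,3,5,6,7,8,9}:4  {1,2,4,5,7,8,9}:20  {1,2,4,6,7,8,9}:40  {2,3,4,5,7,8,9}:15  {2,4,5,6,7,8,9}:45  {3,4,5,6,7,8,9}:24
  |U|=8: {0,3,4,5,6,7,8,9}:28  {1,2,3,4,5,7,8,9}:35  {1,2,4,5,6,7,8,9}:105  {2,3,4,5,6,7,8,9}:84
  start at 0(q): 224
  start at 1(r): 112
sum over floor = 336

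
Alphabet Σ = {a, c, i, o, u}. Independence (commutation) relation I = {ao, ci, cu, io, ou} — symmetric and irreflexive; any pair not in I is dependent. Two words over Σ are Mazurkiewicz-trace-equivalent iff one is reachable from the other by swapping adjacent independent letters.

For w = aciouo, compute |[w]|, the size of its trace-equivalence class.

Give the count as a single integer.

10

piece 0:a — minimal
piece 1:c rests on {0:a}
piece 2:i rests on {0:a}
piece 3:o rests on {1:c}
piece 4:u rests on {2:i}
piece 5:o rests on {3:o}
minimal pieces: {0:a}
ways to finish when only these pieces remain (= sum over removing one remaining piece with nothing left below it):
  1 left: {4}→1  {5}→1
  2 left: {2,4}→1  {3,5}→1  {4,5}→2
  3 left: {1,3,5}→1  {2,4,5}→3  {3,4,5}→3
  4 left: {1,3,4,5}→4  {2,3,4,5}→6
  placing 0:a first → 10 extensions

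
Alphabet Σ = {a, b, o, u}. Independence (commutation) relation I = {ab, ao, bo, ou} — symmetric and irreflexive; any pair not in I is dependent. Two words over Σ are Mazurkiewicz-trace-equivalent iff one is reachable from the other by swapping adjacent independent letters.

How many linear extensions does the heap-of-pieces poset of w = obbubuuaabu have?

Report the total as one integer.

33

piece 0:o — minimal
piece 1:b — minimal
piece 2:b rests on {1:b}
piece 3:u rests on {2:b}
piece 4:b rests on {3:u}
piece 5:u rests on {4:b}
piece 6:u rests on {5:u}
piece 7:a rests on {6:u}
piece 8:a rests on {7:a}
piece 9:b rests on {6:u}
piece 10:u rests on {8:a, 9:b}
minimal pieces: {0:o, 1:b}
ways to finish when only these pieces remain (= sum over removing one remaining piece with nothing left below it):
  1 left: {0}→1  {10}→1
  2 left: {0,10}→2  {8,10}→1  {9,10}→1
  3 left: {0,8,10}→3  {0,9,10}→3  {7,8,10}→1  {8,9,10}→2
  4 left: {0,7,8,10}→4  {0,8,9,10}→8  {7,8,9,10}→3
  5 left: {0,7,8,9,10}→15  {6,7,8,9,10}→3
  6 left: {0,6,7,8,9,10}→18  {5,6,7,8,9,10}→3
  7 left: {0,5,6,7,8,9,10}→21  {4,5,6,7,8,9,10}→3
  8 left: {0,4,5,6,7,8,9,10}→24  {3,4,5,6,7,8,9,10}→3
  9 left: {0,3,4,5,6,7,8,9,10}→27  {2,3,4,5,6,7,8,9,10}→3
  placing 0:o first → 3 extensions
  placing 1:b first → 30 extensions
total linear extensions = 33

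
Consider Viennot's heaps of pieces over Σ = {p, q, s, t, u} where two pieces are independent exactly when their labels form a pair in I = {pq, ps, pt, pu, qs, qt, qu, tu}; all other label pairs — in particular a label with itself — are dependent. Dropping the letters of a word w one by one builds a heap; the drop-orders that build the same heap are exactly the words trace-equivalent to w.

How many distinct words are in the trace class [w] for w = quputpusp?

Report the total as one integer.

2016

#0=q has no predecessor
#1=u has no predecessor
#2=p has no predecessor
#3=u depends on [1:u]
#4=t has no predecessor
#5=p depends on [2:p]
#6=u depends on [3:u]
#7=s depends on [4:t, 6:u]
#8=p depends on [5:p]
sources: [0:q, 1:u, 2:p, 4:t]
N(rest) = Σ N(rest − s) over sources s of rest; N(one piece) = 1:
  size 1 → [0]=1  [7]=1  [8]=1
  size 2 → [0,7]=2  [0,8]=2  [4,7]=1  [5,8]=1  [6,7]=1  [7,8]=2
  size 3 → [0,4,7]=3  [0,5,8]=3  [0,6,7]=3  [0,7,8]=6  [2,5,8]=1  [3,6,7]=1  [4,6,7]=2  [4,7,8]=3  [5,7,8]=3  [6,7,8]=3
  size 4 → [0,2,5,8]=4  [0,3,6,7]=4  [0,4,6,7]=8  [0,4,7,8]=12  [0,5,7,8]=12  [0,6,7,8]=12  [1,3,6,7]=1  [2,5,7,8]=4  [3,4,6,7]=3  [3,6,7,8]=4  [4,5,7,8]=6  [4,6,7,8]=8  [5,6,7,8]=6
  size 5 → [0,1,3,6,7]=5  [0,2,5,7,8]=20  [0,3,4,6,7]=15  [0,3,6,7,8]=20  [0,4,5,7,8]=30  [0,4,6,7,8]=40  [0,5,6,7,8]=30  [1,3,4,6,7]=4  [1,3,6,7,8]=5  [2,4,5,7,8]=10  [2,5,6,7,8]=10  [3,4,6,7,8]=15  [3,5,6,7,8]=10  [4,5,6,7,8]=20
  size 6 → [0,1,3,4,6,7]=24  [0,1,3,6,7,8]=30  [0,2,4,5,7,8]=60  [0,2,5,6,7,8]=60  [0,3,4,6,7,8]=90  [0,3,5,6,7,8]=60  [0,4,5,6,7,8]=120  [1,3,4,6,7,8]=24  [1,3,5,6,7,8]=15  [2,3,5,6,7,8]=20  [2,4,5,6,7,8]=40  [3,4,5,6,7,8]=45
  size 7 → [0,1,3,4,6,7,8]=168  [0,1,3,5,6,7,8]=105  [0,2,3,5,6,7,8]=140  [0,2,4,5,6,7,8]=280  [0,3,4,5,6,7,8]=315  [1,2,3,5,6,7,8]=35  [1,3,4,5,6,7,8]=84  [2,3,4,5,6,7,8]=105
  first=0(q) contributes 224
  first=1(u) contributes 840
  first=2(p) contributes 672
  first=4(t) contributes 280
|[w]| = 2016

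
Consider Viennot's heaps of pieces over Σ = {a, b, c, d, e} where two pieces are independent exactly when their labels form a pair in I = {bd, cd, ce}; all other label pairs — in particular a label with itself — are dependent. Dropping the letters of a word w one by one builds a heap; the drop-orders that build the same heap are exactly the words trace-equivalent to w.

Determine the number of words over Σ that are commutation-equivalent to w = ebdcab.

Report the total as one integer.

#0=e has no predecessor
#1=b depends on [0:e]
#2=d depends on [0:e]
#3=c depends on [1:b]
#4=a depends on [2:d, 3:c]
#5=b depends on [4:a]
sources: [0:e]
N(rest) = Σ N(rest − s) over sources s of rest; N(one piece) = 1:
  size 1 → [5]=1
  size 2 → [4,5]=1
  size 3 → [2,4,5]=1  [3,4,5]=1
  size 4 → [1,3,4,5]=1  [2,3,4,5]=2
  first=0(e) contributes 3

3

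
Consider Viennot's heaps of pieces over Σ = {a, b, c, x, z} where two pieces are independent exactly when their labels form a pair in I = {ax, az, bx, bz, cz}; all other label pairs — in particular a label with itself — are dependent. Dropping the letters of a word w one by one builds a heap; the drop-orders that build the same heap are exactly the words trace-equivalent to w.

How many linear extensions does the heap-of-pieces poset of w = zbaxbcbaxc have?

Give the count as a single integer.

piece 0:z — minimal
piece 1:b — minimal
piece 2:a rests on {1:b}
piece 3:x rests on {0:z}
piece 4:b rests on {2:a}
piece 5:c rests on {3:x, 4:b}
piece 6:b rests on {5:c}
piece 7:a rests on {6:b}
piece 8:x rests on {5:c}
piece 9:c rests on {7:a, 8:x}
minimal pieces: {0:z, 1:b}
ways to finish when only these pieces remain (= sum over removing one remaining piece with nothing left below it):
  1 left: {9}→1
  2 left: {7,9}→1  {8,9}→1
  3 left: {6,7,9}→1  {7,8,9}→2
  4 left: {6,7,8,9}→3
  5 left: {5,6,7,8,9}→3
  6 left: {3,5,6,7,8,9}→3  {4,5,6,7,8,9}→3
  7 left: {0,3,5,6,7,8,9}→3  {2,4,5,6,7,8,9}→3  {3,4,5,6,7,8,9}→6
  8 left: {0,3,4,5,6,7,8,9}→9  {1,2,4,5,6,7,8,9}→3  {2,3,4,5,6,7,8,9}→9
  placing 0:z first → 12 extensions
  placing 1:b first → 18 extensions
total linear extensions = 30

30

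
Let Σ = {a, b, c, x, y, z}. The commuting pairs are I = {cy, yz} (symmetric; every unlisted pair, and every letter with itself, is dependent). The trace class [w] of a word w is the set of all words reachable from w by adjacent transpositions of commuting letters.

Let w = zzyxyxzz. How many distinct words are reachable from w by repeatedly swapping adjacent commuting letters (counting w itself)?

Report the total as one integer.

3

drop 0:z onto floor
drop 1:z onto {0:z}
drop 2:y onto floor
drop 3:x onto {1:z, 2:y}
drop 4:y onto {3:x}
drop 5:x onto {4:y}
drop 6:z onto {5:x}
drop 7:z onto {6:z}
ground layer = {0:z, 2:y}
drop-orders for the pieces not yet dropped (sum over which currently-grounded one goes next):
  1 to go: {7} 1
  2 to go: {6,7} 1
  3 to go: {5,6,7} 1
  4 to go: {4,5,6,7} 1
  5 to go: {3,4,5,6,7} 1
  6 to go: {1,3,4,5,6,7} 1  {2,3,4,5,6,7} 1
  if 0:z drops first: 2 orders
  if 2:y drops first: 1 orders
heap linearizations: 3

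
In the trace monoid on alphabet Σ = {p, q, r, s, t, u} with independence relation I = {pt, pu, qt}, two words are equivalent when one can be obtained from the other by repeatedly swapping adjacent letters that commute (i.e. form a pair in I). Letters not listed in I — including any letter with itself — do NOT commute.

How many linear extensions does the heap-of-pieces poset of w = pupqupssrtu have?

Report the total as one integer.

0(p) covers ∅
1(u) covers ∅
2(p) covers 0:p
3(q) covers 1:u, 2:p
4(u) covers 3:q
5(p) covers 3:q
6(s) covers 4:u, 5:p
7(s) covers 6:s
8(r) covers 7:s
9(t) covers 8:r
10(u) covers 9:t
floor of heap: 0:p, 1:u
completions by unplaced set U, small U first (add the entries for U minus each lowest piece of U):
  |U|=1: {10}:1
  |U|=2: {9,10}:1
  |U|=3: {8,9,10}:1
  |U|=4: {7,8,9,10}:1
  |U|=5: {6,7,8,9,10}:1
  |U|=6: {4,6,7,8,9,10}:1  {5,6,7,8,9,10}:1
  |U|=7: {4,5,6,7,8,9,10}:2
  |U|=8: {3,4,5,6,7,8,9,10}:2
  |U|=9: {1,3,4,5,6,7,8,9,10}:2  {2,3,4,5,6,7,8,9,10}:2
  start at 0(p): 4
  start at 1(u): 2
sum over floor = 6

6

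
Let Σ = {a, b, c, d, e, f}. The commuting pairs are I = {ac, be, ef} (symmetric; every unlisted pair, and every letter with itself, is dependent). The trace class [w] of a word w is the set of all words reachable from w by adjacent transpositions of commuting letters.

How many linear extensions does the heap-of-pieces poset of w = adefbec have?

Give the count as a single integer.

#0=a has no predecessor
#1=d depends on [0:a]
#2=e depends on [1:d]
#3=f depends on [1:d]
#4=b depends on [3:f]
#5=e depends on [2:e]
#6=c depends on [4:b, 5:e]
sources: [0:a]
N(rest) = Σ N(rest − s) over sources s of rest; N(one piece) = 1:
  size 1 → [6]=1
  size 2 → [4,6]=1  [5,6]=1
  size 3 → [2,5,6]=1  [3,4,6]=1  [4,5,6]=2
  size 4 → [2,4,5,6]=3  [3,4,5,6]=3
  size 5 → [2,3,4,5,6]=6
  first=0(a) contributes 6

6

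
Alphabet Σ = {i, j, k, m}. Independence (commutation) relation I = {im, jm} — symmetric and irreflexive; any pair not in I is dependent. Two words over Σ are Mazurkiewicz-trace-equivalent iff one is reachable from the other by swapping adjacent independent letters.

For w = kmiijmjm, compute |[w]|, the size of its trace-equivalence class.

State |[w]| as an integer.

35

piece 0:k — minimal
piece 1:m rests on {0:k}
piece 2:i rests on {0:k}
piece 3:i rests on {2:i}
piece 4:j rests on {3:i}
piece 5:m rests on {1:m}
piece 6:j rests on {4:j}
piece 7:m rests on {5:m}
minimal pieces: {0:k}
ways to finish when only these pieces remain (= sum over removing one remaining piece with nothing left below it):
  1 left: {6}→1  {7}→1
  2 left: {4,6}→1  {5,7}→1  {6,7}→2
  3 left: {1,5,7}→1  {3,4,6}→1  {4,6,7}→3  {5,6,7}→3
  4 left: {1,5,6,7}→4  {2,3,4,6}→1  {3,4,6,7}→4  {4,5,6,7}→6
  5 left: {1,4,5,6,7}→10  {2,3,4,6,7}→5  {3,4,5,6,7}→10
  6 left: {1,3,4,5,6,7}→20  {2,3,4,5,6,7}→15
  placing 0:k first → 35 extensions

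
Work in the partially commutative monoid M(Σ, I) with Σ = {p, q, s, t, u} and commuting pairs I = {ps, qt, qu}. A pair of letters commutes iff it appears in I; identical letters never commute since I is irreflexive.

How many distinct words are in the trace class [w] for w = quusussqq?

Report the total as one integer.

3

piece 0:q — minimal
piece 1:u — minimal
piece 2:u rests on {1:u}
piece 3:s rests on {0:q, 2:u}
piece 4:u rests on {3:s}
piece 5:s rests on {4:u}
piece 6:s rests on {5:s}
piece 7:q rests on {6:s}
piece 8:q rests on {7:q}
minimal pieces: {0:q, 1:u}
ways to finish when only these pieces remain (= sum over removing one remaining piece with nothing left below it):
  1 left: {8}→1
  2 left: {7,8}→1
  3 left: {6,7,8}→1
  4 left: {5,6,7,8}→1
  5 left: {4,5,6,7,8}→1
  6 left: {3,4,5,6,7,8}→1
  7 left: {0,3,4,5,6,7,8}→1  {2,3,4,5,6,7,8}→1
  placing 0:q first → 1 extensions
  placing 1:u first → 2 extensions
total linear extensions = 3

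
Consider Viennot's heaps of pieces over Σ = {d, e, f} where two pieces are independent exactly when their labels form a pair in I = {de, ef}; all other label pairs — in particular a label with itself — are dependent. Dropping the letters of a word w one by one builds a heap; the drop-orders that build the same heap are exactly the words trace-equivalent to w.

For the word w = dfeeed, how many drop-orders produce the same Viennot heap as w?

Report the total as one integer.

#0=d has no predecessor
#1=f depends on [0:d]
#2=e has no predecessor
#3=e depends on [2:e]
#4=e depends on [3:e]
#5=d depends on [1:f]
sources: [0:d, 2:e]
N(rest) = Σ N(rest − s) over sources s of rest; N(one piece) = 1:
  size 1 → [4]=1  [5]=1
  size 2 → [1,5]=1  [3,4]=1  [4,5]=2
  size 3 → [0,1,5]=1  [1,4,5]=3  [2,3,4]=1  [3,4,5]=3
  size 4 → [0,1,4,5]=4  [1,3,4,5]=6  [2,3,4,5]=4
  first=0(d) contributes 10
  first=2(e) contributes 10
|[w]| = 20

20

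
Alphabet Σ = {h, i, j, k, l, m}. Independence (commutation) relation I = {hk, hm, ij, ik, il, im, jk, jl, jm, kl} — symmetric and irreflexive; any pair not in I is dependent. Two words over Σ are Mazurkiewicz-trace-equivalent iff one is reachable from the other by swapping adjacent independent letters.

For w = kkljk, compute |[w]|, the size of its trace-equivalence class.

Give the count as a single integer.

#0=k has no predecessor
#1=k depends on [0:k]
#2=l has no predecessor
#3=j has no predecessor
#4=k depends on [1:k]
sources: [0:k, 2:l, 3:j]
N(rest) = Σ N(rest − s) over sources s of rest; N(one piece) = 1:
  size 1 → [2]=1  [3]=1  [4]=1
  size 2 → [1,4]=1  [2,3]=2  [2,4]=2  [3,4]=2
  size 3 → [0,1,4]=1  [1,2,4]=3  [1,3,4]=3  [2,3,4]=6
  first=0(k) contributes 12
  first=2(l) contributes 4
  first=3(j) contributes 4
|[w]| = 20

20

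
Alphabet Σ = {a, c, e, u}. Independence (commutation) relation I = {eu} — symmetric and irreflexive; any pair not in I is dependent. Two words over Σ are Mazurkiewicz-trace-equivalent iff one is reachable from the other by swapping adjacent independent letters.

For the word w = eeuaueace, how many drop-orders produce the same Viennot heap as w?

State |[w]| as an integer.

drop 0:e onto floor
drop 1:e onto {0:e}
drop 2:u onto floor
drop 3:a onto {1:e, 2:u}
drop 4:u onto {3:a}
drop 5:e onto {3:a}
drop 6:a onto {4:u, 5:e}
drop 7:c onto {6:a}
drop 8:e onto {7:c}
ground layer = {0:e, 2:u}
drop-orders for the pieces not yet dropped (sum over which currently-grounded one goes next):
  1 to go: {8} 1
  2 to go: {7,8} 1
  3 to go: {6,7,8} 1
  4 to go: {4,6,7,8} 1  {5,6,7,8} 1
  5 to go: {4,5,6,7,8} 2
  6 to go: {3,4,5,6,7,8} 2
  7 to go: {1,3,4,5,6,7,8} 2  {2,3,4,5,6,7,8} 2
  if 0:e drops first: 4 orders
  if 2:u drops first: 2 orders
heap linearizations: 6

6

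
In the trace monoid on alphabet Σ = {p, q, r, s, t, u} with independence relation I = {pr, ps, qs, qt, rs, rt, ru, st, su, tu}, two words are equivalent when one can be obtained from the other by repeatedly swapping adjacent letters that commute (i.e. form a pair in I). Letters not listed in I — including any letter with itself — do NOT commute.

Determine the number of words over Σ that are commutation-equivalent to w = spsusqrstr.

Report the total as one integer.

1050

piece 0:s — minimal
piece 1:p — minimal
piece 2:s rests on {0:s}
piece 3:u rests on {1:p}
piece 4:s rests on {2:s}
piece 5:q rests on {3:u}
piece 6:r rests on {5:q}
piece 7:s rests on {4:s}
piece 8:t rests on {1:p}
piece 9:r rests on {6:r}
minimal pieces: {0:s, 1:p}
ways to finish when only these pieces remain (= sum over removing one remaining piece with nothing left below it):
  1 left: {7}→1  {8}→1  {9}→1
  2 left: {4,7}→1  {6,9}→1  {7,8}→2  {7,9}→2  {8,9}→2
  3 left: {2,4,7}→1  {4,7,8}→3  {4,7,9}→3  {5,6,9}→1  {6,7,9}→3  {6,8,9}→3  {7,8,9}→6
  4 left: {0,2,4,7}→1  {2,4,7,8}→4  {2,4,7,9}→4  {3,5,6,9}→1  {4,6,7,9}→6  {4,7,8,9}→12  {5,6,7,9}→4  {5,6,8,9}→4  {6,7,8,9}→12
  5 left: {0,2,4,7,8}→5  {0,2,4,7,9}→5  {2,4,6,7,9}→10  {2,4,7,8,9}→20  {3,5,6,7,9}→5  {3,5,6,8,9}→5  {4,5,6,7,9}→10  {4,6,7,8,9}→30  {5,6,7,8,9}→20
  6 left: {0,2,4,6,7,9}→15  {0,2,4,7,8,9}→30  {1,3,5,6,8,9}→5  {2,4,5,6,7,9}→20  {2,4,6,7,8,9}→60  {3,4,5,6,7,9}→15  {3,5,6,7,8,9}→30  {4,5,6,7,8,9}→60
  7 left: {0,2,4,5,6,7,9}→35  {0,2,4,6,7,8,9}→105  {1,3,5,6,7,8,9}→35  {2,3,4,5,6,7,9}→35  {2,4,5,6,7,8,9}→140  {3,4,5,6,7,8,9}→105
  8 left: {0,2,3,4,5,6,7,9}→70  {0,2,4,5,6,7,8,9}→280  {1,3,4,5,6,7,8,9}→140  {2,3,4,5,6,7,8,9}→280
  placing 0:s first → 420 extensions
  placing 1:p first → 630 extensions
total linear extensions = 1050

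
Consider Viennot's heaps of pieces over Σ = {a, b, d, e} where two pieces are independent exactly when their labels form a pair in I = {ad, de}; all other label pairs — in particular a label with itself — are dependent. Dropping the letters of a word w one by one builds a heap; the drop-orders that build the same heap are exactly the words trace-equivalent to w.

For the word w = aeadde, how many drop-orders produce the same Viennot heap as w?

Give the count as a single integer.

drop 0:a onto floor
drop 1:e onto {0:a}
drop 2:a onto {1:e}
drop 3:d onto floor
drop 4:d onto {3:d}
drop 5:e onto {2:a}
ground layer = {0:a, 3:d}
drop-orders for the pieces not yet dropped (sum over which currently-grounded one goes next):
  1 to go: {4} 1  {5} 1
  2 to go: {2,5} 1  {3,4} 1  {4,5} 2
  3 to go: {1,2,5} 1  {2,4,5} 3  {3,4,5} 3
  4 to go: {0,1,2,5} 1  {1,2,4,5} 4  {2,3,4,5} 6
  if 0:a drops first: 10 orders
  if 3:d drops first: 5 orders
heap linearizations: 15

15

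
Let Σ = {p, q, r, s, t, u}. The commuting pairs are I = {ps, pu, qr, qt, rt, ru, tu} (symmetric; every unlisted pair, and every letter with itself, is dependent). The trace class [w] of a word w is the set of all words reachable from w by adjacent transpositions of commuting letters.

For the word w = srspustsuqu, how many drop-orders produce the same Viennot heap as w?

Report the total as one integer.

4

#0=s has no predecessor
#1=r depends on [0:s]
#2=s depends on [1:r]
#3=p depends on [1:r]
#4=u depends on [2:s]
#5=s depends on [4:u]
#6=t depends on [3:p, 5:s]
#7=s depends on [6:t]
#8=u depends on [7:s]
#9=q depends on [8:u]
#10=u depends on [9:q]
sources: [0:s]
N(rest) = Σ N(rest − s) over sources s of rest; N(one piece) = 1:
  size 1 → [10]=1
  size 2 → [9,10]=1
  size 3 → [8,9,10]=1
  size 4 → [7,8,9,10]=1
  size 5 → [6,7,8,9,10]=1
  size 6 → [3,6,7,8,9,10]=1  [5,6,7,8,9,10]=1
  size 7 → [3,5,6,7,8,9,10]=2  [4,5,6,7,8,9,10]=1
  size 8 → [2,4,5,6,7,8,9,10]=1  [3,4,5,6,7,8,9,10]=3
  size 9 → [2,3,4,5,6,7,8,9,10]=4
  first=0(s) contributes 4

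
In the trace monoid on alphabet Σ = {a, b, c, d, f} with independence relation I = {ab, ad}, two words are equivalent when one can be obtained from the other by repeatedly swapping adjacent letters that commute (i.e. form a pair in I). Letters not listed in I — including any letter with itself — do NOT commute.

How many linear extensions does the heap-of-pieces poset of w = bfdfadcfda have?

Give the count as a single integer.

4

drop 0:b onto floor
drop 1:f onto {0:b}
drop 2:d onto {1:f}
drop 3:f onto {2:d}
drop 4:a onto {3:f}
drop 5:d onto {3:f}
drop 6:c onto {4:a, 5:d}
drop 7:f onto {6:c}
drop 8:d onto {7:f}
drop 9:a onto {7:f}
ground layer = {0:b}
drop-orders for the pieces not yet dropped (sum over which currently-grounded one goes next):
  1 to go: {8} 1  {9} 1
  2 to go: {8,9} 2
  3 to go: {7,8,9} 2
  4 to go: {6,7,8,9} 2
  5 to go: {4,6,7,8,9} 2  {5,6,7,8,9} 2
  6 to go: {4,5,6,7,8,9} 4
  7 to go: {3,4,5,6,7,8,9} 4
  8 to go: {2,3,4,5,6,7,8,9} 4
  if 0:b drops first: 4 orders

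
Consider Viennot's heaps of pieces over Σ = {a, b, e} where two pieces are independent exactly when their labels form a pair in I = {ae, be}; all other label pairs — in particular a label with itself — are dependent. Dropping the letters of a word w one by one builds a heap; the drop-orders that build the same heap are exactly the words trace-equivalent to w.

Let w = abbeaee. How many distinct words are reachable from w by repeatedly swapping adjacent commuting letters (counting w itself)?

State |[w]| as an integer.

35

drop 0:a onto floor
drop 1:b onto {0:a}
drop 2:b onto {1:b}
drop 3:e onto floor
drop 4:a onto {2:b}
drop 5:e onto {3:e}
drop 6:e onto {5:e}
ground layer = {0:a, 3:e}
drop-orders for the pieces not yet dropped (sum over which currently-grounded one goes next):
  1 to go: {4} 1  {6} 1
  2 to go: {2,4} 1  {4,6} 2  {5,6} 1
  3 to go: {1,2,4} 1  {2,4,6} 3  {3,5,6} 1  {4,5,6} 3
  4 to go: {0,1,2,4} 1  {1,2,4,6} 4  {2,4,5,6} 6  {3,4,5,6} 4
  5 to go: {0,1,2,4,6} 5  {1,2,4,5,6} 10  {2,3,4,5,6} 10
  if 0:a drops first: 20 orders
  if 3:e drops first: 15 orders
heap linearizations: 35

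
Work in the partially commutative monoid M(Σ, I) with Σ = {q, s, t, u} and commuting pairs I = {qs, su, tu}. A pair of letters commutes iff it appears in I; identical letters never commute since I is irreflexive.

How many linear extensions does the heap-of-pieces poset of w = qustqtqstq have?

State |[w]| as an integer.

piece 0:q — minimal
piece 1:u rests on {0:q}
piece 2:s — minimal
piece 3:t rests on {0:q, 2:s}
piece 4:q rests on {1:u, 3:t}
piece 5:t rests on {4:q}
piece 6:q rests on {5:t}
piece 7:s rests on {5:t}
piece 8:t rests on {6:q, 7:s}
piece 9:q rests on {8:t}
minimal pieces: {0:q, 2:s}
ways to finish when only these pieces remain (= sum over removing one remaining piece with nothing left below it):
  1 left: {9}→1
  2 left: {8,9}→1
  3 left: {6,8,9}→1  {7,8,9}→1
  4 left: {6,7,8,9}→2
  5 left: {5,6,7,8,9}→2
  6 left: {4,5,6,7,8,9}→2
  7 left: {1,4,5,6,7,8,9}→2  {3,4,5,6,7,8,9}→2
  8 left: {1,3,4,5,6,7,8,9}→4  {2,3,4,5,6,7,8,9}→2
  placing 0:q first → 6 extensions
  placing 2:s first → 4 extensions
total linear extensions = 10

10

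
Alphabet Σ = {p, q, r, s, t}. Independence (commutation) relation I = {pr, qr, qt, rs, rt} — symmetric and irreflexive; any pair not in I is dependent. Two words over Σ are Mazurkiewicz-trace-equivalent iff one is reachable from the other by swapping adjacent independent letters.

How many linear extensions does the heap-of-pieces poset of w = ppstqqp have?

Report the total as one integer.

3

#0=p has no predecessor
#1=p depends on [0:p]
#2=s depends on [1:p]
#3=t depends on [2:s]
#4=q depends on [2:s]
#5=q depends on [4:q]
#6=p depends on [3:t, 5:q]
sources: [0:p]
N(rest) = Σ N(rest − s) over sources s of rest; N(one piece) = 1:
  size 1 → [6]=1
  size 2 → [3,6]=1  [5,6]=1
  size 3 → [3,5,6]=2  [4,5,6]=1
  size 4 → [3,4,5,6]=3
  size 5 → [2,3,4,5,6]=3
  first=0(p) contributes 3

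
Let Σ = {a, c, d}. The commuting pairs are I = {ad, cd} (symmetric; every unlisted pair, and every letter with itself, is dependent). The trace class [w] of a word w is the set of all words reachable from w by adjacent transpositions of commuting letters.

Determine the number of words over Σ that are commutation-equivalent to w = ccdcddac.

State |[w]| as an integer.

piece 0:c — minimal
piece 1:c rests on {0:c}
piece 2:d — minimal
piece 3:c rests on {1:c}
piece 4:d rests on {2:d}
piece 5:d rests on {4:d}
piece 6:a rests on {3:c}
piece 7:c rests on {6:a}
minimal pieces: {0:c, 2:d}
ways to finish when only these pieces remain (= sum over removing one remaining piece with nothing left below it):
  1 left: {5}→1  {7}→1
  2 left: {4,5}→1  {5,7}→2  {6,7}→1
  3 left: {2,4,5}→1  {3,6,7}→1  {4,5,7}→3  {5,6,7}→3
  4 left: {1,3,6,7}→1  {2,4,5,7}→4  {3,5,6,7}→4  {4,5,6,7}→6
  5 left: {0,1,3,6,7}→1  {1,3,5,6,7}→5  {2,4,5,6,7}→10  {3,4,5,6,7}→10
  6 left: {0,1,3,5,6,7}→6  {1,3,4,5,6,7}→15  {2,3,4,5,6,7}→20
  placing 0:c first → 35 extensions
  placing 2:d first → 21 extensions
total linear extensions = 56

56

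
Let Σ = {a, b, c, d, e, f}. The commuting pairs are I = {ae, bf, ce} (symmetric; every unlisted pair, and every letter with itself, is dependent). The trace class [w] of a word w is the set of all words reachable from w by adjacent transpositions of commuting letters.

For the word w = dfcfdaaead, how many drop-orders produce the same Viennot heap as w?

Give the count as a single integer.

drop 0:d onto floor
drop 1:f onto {0:d}
drop 2:c onto {1:f}
drop 3:f onto {2:c}
drop 4:d onto {3:f}
drop 5:a onto {4:d}
drop 6:a onto {5:a}
drop 7:e onto {4:d}
drop 8:a onto {6:a}
drop 9:d onto {7:e, 8:a}
ground layer = {0:d}
drop-orders for the pieces not yet dropped (sum over which currently-grounded one goes next):
  1 to go: {9} 1
  2 to go: {7,9} 1  {8,9} 1
  3 to go: {6,8,9} 1  {7,8,9} 2
  4 to go: {5,6,8,9} 1  {6,7,8,9} 3
  5 to go: {5,6,7,8,9} 4
  6 to go: {4,5,6,7,8,9} 4
  7 to go: {3,4,5,6,7,8,9} 4
  8 to go: {2,3,4,5,6,7,8,9} 4
  if 0:d drops first: 4 orders

4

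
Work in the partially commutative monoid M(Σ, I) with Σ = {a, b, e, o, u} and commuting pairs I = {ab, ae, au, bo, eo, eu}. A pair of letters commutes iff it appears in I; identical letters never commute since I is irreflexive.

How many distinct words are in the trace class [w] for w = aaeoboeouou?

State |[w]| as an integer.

piece 0:a — minimal
piece 1:a rests on {0:a}
piece 2:e — minimal
piece 3:o rests on {1:a}
piece 4:b rests on {2:e}
piece 5:o rests on {3:o}
piece 6:e rests on {4:b}
piece 7:o rests on {5:o}
piece 8:u rests on {4:b, 7:o}
piece 9:o rests on {8:u}
piece 10:u rests on {9:o}
minimal pieces: {0:a, 2:e}
ways to finish when only these pieces remain (= sum over removing one remaining piece with nothing left below it):
  1 left: {6}→1  {10}→1
  2 left: {6,10}→2  {9,10}→1
  3 left: {6,9,10}→3  {8,9,10}→1
  4 left: {6,8,9,10}→4  {7,8,9,10}→1
  5 left: {4,6,8,9,10}→4  {5,7,8,9,10}→1  {6,7,8,9,10}→5
  6 left: {2,4,6,8,9,10}→4  {3,5,7,8,9,10}→1  {4,6,7,8,9,10}→9  {5,6,7,8,9,10}→6
  7 left: {1,3,5,7,8,9,10}→1  {2,4,6,7,8,9,10}→13  {3,5,6,7,8,9,10}→7  {4,5,6,7,8,9,10}→15
  8 left: {0,1,3,5,7,8,9,10}→1  {1,3,5,6,7,8,9,10}→8  {2,4,5,6,7,8,9,10}→28  {3,4,5,6,7,8,9,10}→22
  9 left: {0,1,3,5,6,7,8,9,10}→9  {1,3,4,5,6,7,8,9,10}→30  {2,3,4,5,6,7,8,9,10}→50
  placing 0:a first → 80 extensions
  placing 2:e first → 39 extensions
total linear extensions = 119

119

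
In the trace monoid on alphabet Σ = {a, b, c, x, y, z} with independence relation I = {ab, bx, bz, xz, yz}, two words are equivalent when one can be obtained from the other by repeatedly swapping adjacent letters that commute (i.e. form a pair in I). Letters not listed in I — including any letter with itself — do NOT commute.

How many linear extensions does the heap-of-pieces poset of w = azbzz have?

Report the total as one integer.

piece 0:a — minimal
piece 1:z rests on {0:a}
piece 2:b — minimal
piece 3:z rests on {1:z}
piece 4:z rests on {3:z}
minimal pieces: {0:a, 2:b}
ways to finish when only these pieces remain (= sum over removing one remaining piece with nothing left below it):
  1 left: {2}→1  {4}→1
  2 left: {2,4}→2  {3,4}→1
  3 left: {1,3,4}→1  {2,3,4}→3
  placing 0:a first → 4 extensions
  placing 2:b first → 1 extensions
total linear extensions = 5

5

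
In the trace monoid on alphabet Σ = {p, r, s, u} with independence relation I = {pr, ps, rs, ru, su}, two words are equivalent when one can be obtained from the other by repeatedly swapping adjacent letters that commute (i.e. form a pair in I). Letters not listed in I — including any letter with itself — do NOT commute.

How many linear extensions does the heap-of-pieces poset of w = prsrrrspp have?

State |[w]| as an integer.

1260

drop 0:p onto floor
drop 1:r onto floor
drop 2:s onto floor
drop 3:r onto {1:r}
drop 4:r onto {3:r}
drop 5:r onto {4:r}
drop 6:s onto {2:s}
drop 7:p onto {0:p}
drop 8:p onto {7:p}
ground layer = {0:p, 1:r, 2:s}
drop-orders for the pieces not yet dropped (sum over which currently-grounded one goes next):
  1 to go: {5} 1  {6} 1  {8} 1
  2 to go: {2,6} 1  {4,5} 1  {5,6} 2  {5,8} 2  {6,8} 2  {7,8} 1
  3 to go: {0,7,8} 1  {2,5,6} 3  {2,6,8} 3  {3,4,5} 1  {4,5,6} 3  {4,5,8} 3  {5,6,8} 6  {5,7,8} 3  {6,7,8} 3
  4 to go: {0,5,7,8} 4  {0,6,7,8} 4  {1,3,4,5} 1  {2,4,5,6} 6  {2,5,6,8} 12  {2,6,7,8} 6  {3,4,5,6} 4  {3,4,5,8} 4  {4,5,6,8} 12  {4,5,7,8} 6  {5,6,7,8} 12
  5 to go: {0,2,6,7,8} 10  {0,4,5,7,8} 10  {0,5,6,7,8} 20  {1,3,4,5,6} 5  {1,3,4,5,8} 5  {2,3,4,5,6} 10  {2,4,5,6,8} 30  {2,5,6,7,8} 30  {3,4,5,6,8} 20  {3,4,5,7,8} 10  {4,5,6,7,8} 30
  6 to go: {0,2,5,6,7,8} 60  {0,3,4,5,7,8} 20  {0,4,5,6,7,8} 60  {1,2,3,4,5,6} 15  {1,3,4,5,6,8} 30  {1,3,4,5,7,8} 15  {2,3,4,5,6,8} 60  {2,4,5,6,7,8} 90  {3,4,5,6,7,8} 60
  7 to go: {0,1,3,4,5,7,8} 35  {0,2,4,5,6,7,8} 210  {0,3,4,5,6,7,8} 140  {1,2,3,4,5,6,8} 105  {1,3,4,5,6,7,8} 105  {2,3,4,5,6,7,8} 210
  if 0:p drops first: 420 orders
  if 1:r drops first: 560 orders
  if 2:s drops first: 280 orders
heap linearizations: 1260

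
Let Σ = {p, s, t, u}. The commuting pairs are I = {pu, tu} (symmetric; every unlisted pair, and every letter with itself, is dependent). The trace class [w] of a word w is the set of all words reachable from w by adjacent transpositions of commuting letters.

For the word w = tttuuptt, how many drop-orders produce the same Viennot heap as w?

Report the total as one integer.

28

drop 0:t onto floor
drop 1:t onto {0:t}
drop 2:t onto {1:t}
drop 3:u onto floor
drop 4:u onto {3:u}
drop 5:p onto {2:t}
drop 6:t onto {5:p}
drop 7:t onto {6:t}
ground layer = {0:t, 3:u}
drop-orders for the pieces not yet dropped (sum over which currently-grounded one goes next):
  1 to go: {4} 1  {7} 1
  2 to go: {3,4} 1  {4,7} 2  {6,7} 1
  3 to go: {3,4,7} 3  {4,6,7} 3  {5,6,7} 1
  4 to go: {2,5,6,7} 1  {3,4,6,7} 6  {4,5,6,7} 4
  5 to go: {1,2,5,6,7} 1  {2,4,5,6,7} 5  {3,4,5,6,7} 10
  6 to go: {0,1,2,5,6,7} 1  {1,2,4,5,6,7} 6  {2,3,4,5,6,7} 15
  if 0:t drops first: 21 orders
  if 3:u drops first: 7 orders
heap linearizations: 28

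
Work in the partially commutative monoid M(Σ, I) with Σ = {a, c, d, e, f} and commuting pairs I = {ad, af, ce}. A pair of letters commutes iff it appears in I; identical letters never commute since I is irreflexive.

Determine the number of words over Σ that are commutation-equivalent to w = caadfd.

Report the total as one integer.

0(c) covers ∅
1(a) covers 0:c
2(a) covers 1:a
3(d) covers 0:c
4(f) covers 3:d
5(d) covers 4:f
floor of heap: 0:c
completions by unplaced set U, small U first (add the entries for U minus each lowest piece of U):
  |U|=1: {2}:1  {5}:1
  |U|=2: {1,2}:1  {2,5}:2  {4,5}:1
  |U|=3: {1,2,5}:3  {2,4,5}:3  {3,4,5}:1
  |U|=4: {1,2,4,5}:6  {2,3,4,5}:4
  start at 0(c): 10

10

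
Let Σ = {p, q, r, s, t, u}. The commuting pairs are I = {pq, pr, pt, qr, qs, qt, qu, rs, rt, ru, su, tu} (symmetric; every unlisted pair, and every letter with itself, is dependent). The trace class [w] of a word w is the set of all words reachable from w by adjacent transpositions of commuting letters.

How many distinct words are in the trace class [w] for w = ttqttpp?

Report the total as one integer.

105

piece 0:t — minimal
piece 1:t rests on {0:t}
piece 2:q — minimal
piece 3:t rests on {1:t}
piece 4:t rests on {3:t}
piece 5:p — minimal
piece 6:p rests on {5:p}
minimal pieces: {0:t, 2:q, 5:p}
ways to finish when only these pieces remain (= sum over removing one remaining piece with nothing left below it):
  1 left: {2}→1  {4}→1  {6}→1
  2 left: {2,4}→2  {2,6}→2  {3,4}→1  {4,6}→2  {5,6}→1
  3 left: {1,3,4}→1  {2,3,4}→3  {2,4,6}→6  {2,5,6}→3  {3,4,6}→3  {4,5,6}→3
  4 left: {0,1,3,4}→1  {1,2,3,4}→4  {1,3,4,6}→4  {2,3,4,6}→12  {2,4,5,6}→12  {3,4,5,6}→6
  5 left: {0,1,2,3,4}→5  {0,1,3,4,6}→5  {1,2,3,4,6}→20  {1,3,4,5,6}→10  {2,3,4,5,6}→30
  placing 0:t first → 60 extensions
  placing 2:q first → 15 extensions
  placing 5:p first → 30 extensions
total linear extensions = 105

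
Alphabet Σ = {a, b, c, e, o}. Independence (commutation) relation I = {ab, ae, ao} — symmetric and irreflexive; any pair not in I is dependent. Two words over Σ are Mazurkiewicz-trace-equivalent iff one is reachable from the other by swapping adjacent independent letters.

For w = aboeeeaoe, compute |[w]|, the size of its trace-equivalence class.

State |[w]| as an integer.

36

0(a) covers ∅
1(b) covers ∅
2(o) covers 1:b
3(e) covers 2:o
4(e) covers 3:e
5(e) covers 4:e
6(a) covers 0:a
7(o) covers 5:e
8(e) covers 7:o
floor of heap: 0:a, 1:b
completions by unplaced set U, small U first (add the entries for U minus each lowest piece of U):
  |U|=1: {6}:1  {8}:1
  |U|=2: {0,6}:1  {6,8}:2  {7,8}:1
  |U|=3: {0,6,8}:3  {5,7,8}:1  {6,7,8}:3
  |U|=4: {0,6,7,8}:6  {4,5,7,8}:1  {5,6,7,8}:4
  |U|=5: {0,5,6,7,8}:10  {3,4,5,7,8}:1  {4,5,6,7,8}:5
  |U|=6: {0,4,5,6,7,8}:15  {2,3,4,5,7,8}:1  {3,4,5,6,7,8}:6
  |U|=7: {0,3,4,5,6,7,8}:21  {1,2,3,4,5,7,8}:1  {2,3,4,5,6,7,8}:7
  start at 0(a): 8
  start at 1(b): 28
sum over floor = 36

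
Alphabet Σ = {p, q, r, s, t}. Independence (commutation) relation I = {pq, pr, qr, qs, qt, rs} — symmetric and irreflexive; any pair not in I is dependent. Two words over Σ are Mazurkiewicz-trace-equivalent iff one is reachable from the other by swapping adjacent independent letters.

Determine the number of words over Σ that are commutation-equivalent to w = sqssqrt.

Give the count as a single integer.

84

#0=s has no predecessor
#1=q has no predecessor
#2=s depends on [0:s]
#3=s depends on [2:s]
#4=q depends on [1:q]
#5=r has no predecessor
#6=t depends on [3:s, 5:r]
sources: [0:s, 1:q, 5:r]
N(rest) = Σ N(rest − s) over sources s of rest; N(one piece) = 1:
  size 1 → [4]=1  [6]=1
  size 2 → [1,4]=1  [3,6]=1  [4,6]=2  [5,6]=1
  size 3 → [1,4,6]=3  [2,3,6]=1  [3,4,6]=3  [3,5,6]=2  [4,5,6]=3
  size 4 → [0,2,3,6]=1  [1,3,4,6]=6  [1,4,5,6]=6  [2,3,4,6]=4  [2,3,5,6]=3  [3,4,5,6]=8
  size 5 → [0,2,3,4,6]=5  [0,2,3,5,6]=4  [1,2,3,4,6]=10  [1,3,4,5,6]=20  [2,3,4,5,6]=15
  first=0(s) contributes 45
  first=1(q) contributes 24
  first=5(r) contributes 15
|[w]| = 84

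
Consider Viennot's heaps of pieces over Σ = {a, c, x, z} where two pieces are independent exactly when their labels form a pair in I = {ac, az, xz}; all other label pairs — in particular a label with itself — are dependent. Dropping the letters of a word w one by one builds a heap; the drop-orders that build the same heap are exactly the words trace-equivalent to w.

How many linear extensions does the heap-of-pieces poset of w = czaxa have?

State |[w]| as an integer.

piece 0:c — minimal
piece 1:z rests on {0:c}
piece 2:a — minimal
piece 3:x rests on {0:c, 2:a}
piece 4:a rests on {3:x}
minimal pieces: {0:c, 2:a}
ways to finish when only these pieces remain (= sum over removing one remaining piece with nothing left below it):
  1 left: {1}→1  {4}→1
  2 left: {1,4}→2  {3,4}→1
  3 left: {1,3,4}→3  {2,3,4}→1
  placing 0:c first → 4 extensions
  placing 2:a first → 3 extensions
total linear extensions = 7

7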